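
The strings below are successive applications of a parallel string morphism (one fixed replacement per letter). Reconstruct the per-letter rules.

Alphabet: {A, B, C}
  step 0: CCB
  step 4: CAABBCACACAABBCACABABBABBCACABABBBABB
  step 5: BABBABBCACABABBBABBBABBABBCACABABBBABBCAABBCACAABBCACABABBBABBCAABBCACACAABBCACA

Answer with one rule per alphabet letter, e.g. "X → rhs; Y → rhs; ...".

  step 4 ⇒ step 5: CAABBCACACAABBCACABABBABBCACABABBBABB ⇒ B·ABB·ABB·CA·CA·B·ABB·B·ABB·B·ABB·ABB·CA·CA·B·ABB·B·ABB·CA·ABB·CA·CA·ABB·CA·CA·B·ABB·B·ABB·CA·ABB·CA·CA·CA·ABB·CA·CA
    A ↦ ABB
    B ↦ CA
    C ↦ B

A->ABB, B->CA, C->B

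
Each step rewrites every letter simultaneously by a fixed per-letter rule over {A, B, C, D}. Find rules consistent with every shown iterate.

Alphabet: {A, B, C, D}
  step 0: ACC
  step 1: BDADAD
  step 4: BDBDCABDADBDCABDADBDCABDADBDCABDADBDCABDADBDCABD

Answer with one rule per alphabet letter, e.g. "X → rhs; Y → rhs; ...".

A->BD, B->CA, C->AD, D->BD

  step 0 ⇒ step 1: ACC ⇒ BD·AD·AD
    A ↦ BD
    C ↦ AD
    B ↦ CA  (constrained at step 1)
    D ↦ BD  (constrained at step 1)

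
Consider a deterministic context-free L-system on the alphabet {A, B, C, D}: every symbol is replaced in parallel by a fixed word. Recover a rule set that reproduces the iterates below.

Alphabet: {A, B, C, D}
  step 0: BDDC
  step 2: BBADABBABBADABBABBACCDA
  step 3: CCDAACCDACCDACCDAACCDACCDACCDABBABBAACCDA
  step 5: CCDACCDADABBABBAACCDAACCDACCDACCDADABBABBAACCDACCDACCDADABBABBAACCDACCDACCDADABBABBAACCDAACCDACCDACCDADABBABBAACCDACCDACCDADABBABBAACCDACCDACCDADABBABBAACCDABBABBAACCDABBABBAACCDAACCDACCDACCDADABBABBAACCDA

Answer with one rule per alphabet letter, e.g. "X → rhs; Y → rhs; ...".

A->DA, B->C, C->BBA, D->ACC

  step 2 ⇒ step 3: BBADABBABBADABBABBACCDA ⇒ C·C·DA·ACC·DA·C·C·DA·C·C·DA·ACC·DA·C·C·DA·C·C·DA·BBA·BBA·ACC·DA
    A ↦ DA
    B ↦ C
    C ↦ BBA
    D ↦ ACC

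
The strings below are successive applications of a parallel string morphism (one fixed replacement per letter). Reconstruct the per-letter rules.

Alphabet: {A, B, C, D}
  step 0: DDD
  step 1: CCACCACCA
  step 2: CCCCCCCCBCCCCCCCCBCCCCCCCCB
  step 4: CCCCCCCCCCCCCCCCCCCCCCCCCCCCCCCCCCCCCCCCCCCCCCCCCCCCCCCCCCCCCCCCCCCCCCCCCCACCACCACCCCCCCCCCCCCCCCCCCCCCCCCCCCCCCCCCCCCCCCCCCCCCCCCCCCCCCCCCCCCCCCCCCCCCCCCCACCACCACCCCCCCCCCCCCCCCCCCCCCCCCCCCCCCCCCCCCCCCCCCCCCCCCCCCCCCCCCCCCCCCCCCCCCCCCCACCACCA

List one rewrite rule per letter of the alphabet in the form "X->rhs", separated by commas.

A->CCB, B->DDD, C->CCC, D->CCA

  step 1 ⇒ step 2: CCACCACCA ⇒ CCC·CCC·CCB·CCC·CCC·CCB·CCC·CCC·CCB
    A ↦ CCB
    C ↦ CCC
    B ↦ DDD  (constrained at step 2)
  step 0 ⇒ step 1: DDD ⇒ CCA·CCA·CCA
    D ↦ CCA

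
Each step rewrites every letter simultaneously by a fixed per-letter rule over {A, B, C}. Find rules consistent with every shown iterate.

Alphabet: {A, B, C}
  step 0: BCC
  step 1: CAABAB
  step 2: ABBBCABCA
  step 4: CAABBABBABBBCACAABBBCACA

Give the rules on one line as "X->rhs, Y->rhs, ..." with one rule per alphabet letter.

  step 1 ⇒ step 2: CAABAB ⇒ AB·B·B·CA·B·CA
    A ↦ B
    B ↦ CA
    C ↦ AB

A->B, B->CA, C->AB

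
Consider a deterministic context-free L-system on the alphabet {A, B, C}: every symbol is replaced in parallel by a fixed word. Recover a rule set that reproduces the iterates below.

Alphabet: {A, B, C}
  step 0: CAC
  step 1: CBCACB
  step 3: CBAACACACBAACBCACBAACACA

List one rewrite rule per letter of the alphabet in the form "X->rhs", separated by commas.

  step 0 ⇒ step 1: CAC ⇒ CB·CA·CB
    A ↦ CA
    C ↦ CB
    B ↦ AA  (constrained at step 1)

A->CA, B->AA, C->CB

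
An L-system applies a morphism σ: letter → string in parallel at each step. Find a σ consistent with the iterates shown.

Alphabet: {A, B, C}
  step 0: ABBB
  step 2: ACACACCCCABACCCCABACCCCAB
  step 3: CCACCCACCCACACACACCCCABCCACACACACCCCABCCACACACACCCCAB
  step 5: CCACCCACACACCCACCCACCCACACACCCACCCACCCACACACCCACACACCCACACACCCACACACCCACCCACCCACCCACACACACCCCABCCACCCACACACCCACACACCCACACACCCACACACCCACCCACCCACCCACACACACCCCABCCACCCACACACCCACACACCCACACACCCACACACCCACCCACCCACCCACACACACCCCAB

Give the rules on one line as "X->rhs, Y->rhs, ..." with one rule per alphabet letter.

  step 2 ⇒ step 3: ACACACCCCABACCCCABACCCCAB ⇒ CC·AC·CC·AC·CC·AC·AC·AC·AC·CC·CAB·CC·AC·AC·AC·AC·CC·CAB·CC·AC·AC·AC·AC·CC·CAB
    A ↦ CC
    B ↦ CAB
    C ↦ AC

A->CC, B->CAB, C->AC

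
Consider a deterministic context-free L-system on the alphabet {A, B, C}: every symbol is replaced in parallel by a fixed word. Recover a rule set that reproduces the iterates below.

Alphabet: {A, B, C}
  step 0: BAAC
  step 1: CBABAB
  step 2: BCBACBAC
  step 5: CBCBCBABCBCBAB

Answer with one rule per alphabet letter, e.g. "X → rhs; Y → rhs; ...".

  step 1 ⇒ step 2: CBABAB ⇒ B·C·BA·C·BA·C
    A ↦ BA
    B ↦ C
    C ↦ B

A->BA, B->C, C->B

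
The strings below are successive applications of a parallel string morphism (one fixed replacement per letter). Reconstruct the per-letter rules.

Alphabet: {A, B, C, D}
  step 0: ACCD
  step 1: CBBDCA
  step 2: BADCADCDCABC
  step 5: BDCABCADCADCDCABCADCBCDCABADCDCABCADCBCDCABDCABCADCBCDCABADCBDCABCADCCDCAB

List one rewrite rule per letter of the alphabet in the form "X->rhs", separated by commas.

A->C, B->ADC, C->B, D->DCA

  step 1 ⇒ step 2: CBBDCA ⇒ B·ADC·ADC·DCA·B·C
    A ↦ C
    B ↦ ADC
    C ↦ B
    D ↦ DCA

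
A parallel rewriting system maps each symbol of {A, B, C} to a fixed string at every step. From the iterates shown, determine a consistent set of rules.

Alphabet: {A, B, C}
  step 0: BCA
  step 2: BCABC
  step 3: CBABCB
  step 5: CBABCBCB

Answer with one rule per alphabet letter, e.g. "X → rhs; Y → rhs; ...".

  step 2 ⇒ step 3: BCABC ⇒ C·B·AB·C·B
    A ↦ AB
    B ↦ C
    C ↦ B

A->AB, B->C, C->B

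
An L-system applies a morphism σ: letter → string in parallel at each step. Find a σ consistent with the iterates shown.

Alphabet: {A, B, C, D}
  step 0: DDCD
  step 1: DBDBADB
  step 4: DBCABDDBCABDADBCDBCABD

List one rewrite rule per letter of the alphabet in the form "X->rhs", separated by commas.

  step 0 ⇒ step 1: DDCD ⇒ DB·DB·A·DB
    C ↦ A
    D ↦ DB
    A ↦ BD  (constrained at step 1)
    B ↦ C  (constrained at step 1)

A->BD, B->C, C->A, D->DB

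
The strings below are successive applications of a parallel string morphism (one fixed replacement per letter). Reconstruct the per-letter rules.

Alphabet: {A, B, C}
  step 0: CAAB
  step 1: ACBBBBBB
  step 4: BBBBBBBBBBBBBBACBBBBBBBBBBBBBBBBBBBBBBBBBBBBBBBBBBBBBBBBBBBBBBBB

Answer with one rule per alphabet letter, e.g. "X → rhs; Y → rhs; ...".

A->BB, B->BB, C->AC

  step 0 ⇒ step 1: CAAB ⇒ AC·BB·BB·BB
    A ↦ BB
    B ↦ BB
    C ↦ AC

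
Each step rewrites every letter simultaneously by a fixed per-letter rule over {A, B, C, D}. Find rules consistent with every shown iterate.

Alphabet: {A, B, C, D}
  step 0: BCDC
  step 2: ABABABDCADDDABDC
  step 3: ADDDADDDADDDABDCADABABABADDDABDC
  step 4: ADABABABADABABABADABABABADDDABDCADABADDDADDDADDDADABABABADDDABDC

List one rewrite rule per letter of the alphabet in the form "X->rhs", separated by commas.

A->AD, B->DD, C->DC, D->AB

  step 3 ⇒ step 4: ADDDADDDADDDABDCADABABABADDDABDC ⇒ AD·AB·AB·AB·AD·AB·AB·AB·AD·AB·AB·AB·AD·DD·AB·DC·AD·AB·AD·DD·AD·DD·AD·DD·AD·AB·AB·AB·AD·DD·AB·DC
    A ↦ AD
    B ↦ DD
    C ↦ DC
    D ↦ AB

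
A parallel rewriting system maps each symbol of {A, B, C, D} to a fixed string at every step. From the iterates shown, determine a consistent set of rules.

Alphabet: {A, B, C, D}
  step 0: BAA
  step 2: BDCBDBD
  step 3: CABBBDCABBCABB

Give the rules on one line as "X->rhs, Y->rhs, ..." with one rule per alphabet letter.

  step 2 ⇒ step 3: BDCBDBD ⇒ CA·BB·BD·CA·BB·CA·BB
    B ↦ CA
    C ↦ BD
    D ↦ BB
    A ↦ C  (constrained at step 0)

A->C, B->CA, C->BD, D->BB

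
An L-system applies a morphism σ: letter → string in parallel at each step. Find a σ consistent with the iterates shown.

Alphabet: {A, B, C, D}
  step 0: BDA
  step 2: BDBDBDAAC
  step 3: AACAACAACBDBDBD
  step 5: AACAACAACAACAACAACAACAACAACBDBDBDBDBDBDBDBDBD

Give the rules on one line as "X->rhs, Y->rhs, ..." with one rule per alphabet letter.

A->BD, B->AA, C->BD, D->C

  step 2 ⇒ step 3: BDBDBDAAC ⇒ AA·C·AA·C·AA·C·BD·BD·BD
    A ↦ BD
    B ↦ AA
    C ↦ BD
    D ↦ C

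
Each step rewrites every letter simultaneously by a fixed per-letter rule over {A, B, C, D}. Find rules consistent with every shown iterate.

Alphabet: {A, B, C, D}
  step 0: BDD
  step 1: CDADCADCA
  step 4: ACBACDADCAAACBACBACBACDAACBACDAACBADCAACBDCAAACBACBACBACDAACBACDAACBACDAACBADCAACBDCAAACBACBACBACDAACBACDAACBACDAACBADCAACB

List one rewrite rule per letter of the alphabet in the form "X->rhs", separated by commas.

  step 0 ⇒ step 1: BDD ⇒ CDA·DCA·DCA
    B ↦ CDA
    D ↦ DCA
    A ↦ ACB  (constrained at step 1)
    C ↦ A  (constrained at step 1)

A->ACB, B->CDA, C->A, D->DCA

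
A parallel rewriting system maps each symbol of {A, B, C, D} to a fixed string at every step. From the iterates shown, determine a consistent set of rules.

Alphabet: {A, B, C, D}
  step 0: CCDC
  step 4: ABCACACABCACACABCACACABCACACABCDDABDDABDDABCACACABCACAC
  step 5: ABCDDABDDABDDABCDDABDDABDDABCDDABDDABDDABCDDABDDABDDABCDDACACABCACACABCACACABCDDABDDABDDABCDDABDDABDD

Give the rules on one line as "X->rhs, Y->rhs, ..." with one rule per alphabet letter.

  step 4 ⇒ step 5: ABCACACABCACACABCACACABCACACABCDDABDDABDDABCACACABCACAC ⇒ AB·C·DD·AB·DD·AB·DD·AB·C·DD·AB·DD·AB·DD·AB·C·DD·AB·DD·AB·DD·AB·C·DD·AB·DD·AB·DD·AB·C·DD·AC·AC·AB·C·AC·AC·AB·C·AC·AC·AB·C·DD·AB·DD·AB·DD·AB·C·DD·AB·DD·AB·DD
    A ↦ AB
    B ↦ C
    C ↦ DD
    D ↦ AC

A->AB, B->C, C->DD, D->AC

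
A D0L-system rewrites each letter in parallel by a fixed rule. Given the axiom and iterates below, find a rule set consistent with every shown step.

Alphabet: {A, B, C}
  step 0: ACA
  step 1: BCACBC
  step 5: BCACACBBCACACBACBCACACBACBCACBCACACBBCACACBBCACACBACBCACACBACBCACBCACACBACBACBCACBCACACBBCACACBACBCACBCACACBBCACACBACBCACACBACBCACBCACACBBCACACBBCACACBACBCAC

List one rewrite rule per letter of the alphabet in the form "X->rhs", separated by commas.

A->BC, B->ACB, C->AC

  step 0 ⇒ step 1: ACA ⇒ BC·AC·BC
    A ↦ BC
    C ↦ AC
    B ↦ ACB  (constrained at step 1)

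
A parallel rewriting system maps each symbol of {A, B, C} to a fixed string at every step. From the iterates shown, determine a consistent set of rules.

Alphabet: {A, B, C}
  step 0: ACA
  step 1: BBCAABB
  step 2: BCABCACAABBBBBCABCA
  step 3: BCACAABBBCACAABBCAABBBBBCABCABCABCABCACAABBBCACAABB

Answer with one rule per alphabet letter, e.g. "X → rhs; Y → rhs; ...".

A->BB, B->BCA, C->CAA

  step 2 ⇒ step 3: BCABCACAABBBBBCABCA ⇒ BCA·CAA·BB·BCA·CAA·BB·CAA·BB·BB·BCA·BCA·BCA·BCA·BCA·CAA·BB·BCA·CAA·BB
    A ↦ BB
    B ↦ BCA
    C ↦ CAA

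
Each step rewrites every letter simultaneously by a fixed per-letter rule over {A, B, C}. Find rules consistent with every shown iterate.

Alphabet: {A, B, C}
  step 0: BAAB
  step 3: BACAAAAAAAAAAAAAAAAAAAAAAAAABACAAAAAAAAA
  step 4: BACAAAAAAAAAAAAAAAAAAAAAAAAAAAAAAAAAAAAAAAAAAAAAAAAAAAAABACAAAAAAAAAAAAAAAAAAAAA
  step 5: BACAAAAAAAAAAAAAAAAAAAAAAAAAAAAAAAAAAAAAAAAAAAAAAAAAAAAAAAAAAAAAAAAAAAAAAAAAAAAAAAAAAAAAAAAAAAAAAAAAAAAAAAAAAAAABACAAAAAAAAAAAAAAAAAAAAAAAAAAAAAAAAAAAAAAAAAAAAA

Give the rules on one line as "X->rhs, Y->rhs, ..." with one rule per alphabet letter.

A->AA, B->BAC, C->A

  step 4 ⇒ step 5: BACAAAAAAAAAAAAAAAAAAAAAAAAAAAAAAAAAAAAAAAAAAAAAAAAAAAAABACAAAAAAAAAAAAAAAAAAAAA ⇒ BAC·AA·A·AA·AA·AA·AA·AA·AA·AA·AA·AA·AA·AA·AA·AA·AA·AA·AA·AA·AA·AA·AA·AA·AA·AA·AA·AA·AA·AA·AA·AA·AA·AA·AA·AA·AA·AA·AA·AA·AA·AA·AA·AA·AA·AA·AA·AA·AA·AA·AA·AA·AA·AA·AA·AA·BAC·AA·A·AA·AA·AA·AA·AA·AA·AA·AA·AA·AA·AA·AA·AA·AA·AA·AA·AA·AA·AA·AA·AA
    A ↦ AA
    B ↦ BAC
    C ↦ A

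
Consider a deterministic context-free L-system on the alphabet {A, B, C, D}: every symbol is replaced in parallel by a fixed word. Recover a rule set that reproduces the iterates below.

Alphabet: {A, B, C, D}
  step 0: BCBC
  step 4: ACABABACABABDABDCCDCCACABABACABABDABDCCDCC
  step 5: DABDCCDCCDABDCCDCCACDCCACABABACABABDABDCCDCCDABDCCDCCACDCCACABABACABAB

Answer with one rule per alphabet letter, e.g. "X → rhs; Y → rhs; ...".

  step 4 ⇒ step 5: ACABABACABABDABDCCDCCACABABACABABDABDCCDCC ⇒ D·AB·D·CC·D·CC·D·AB·D·CC·D·CC·AC·D·CC·AC·AB·AB·AC·AB·AB·D·AB·D·CC·D·CC·D·AB·D·CC·D·CC·AC·D·CC·AC·AB·AB·AC·AB·AB
    A ↦ D
    B ↦ CC
    C ↦ AB
    D ↦ AC

A->D, B->CC, C->AB, D->AC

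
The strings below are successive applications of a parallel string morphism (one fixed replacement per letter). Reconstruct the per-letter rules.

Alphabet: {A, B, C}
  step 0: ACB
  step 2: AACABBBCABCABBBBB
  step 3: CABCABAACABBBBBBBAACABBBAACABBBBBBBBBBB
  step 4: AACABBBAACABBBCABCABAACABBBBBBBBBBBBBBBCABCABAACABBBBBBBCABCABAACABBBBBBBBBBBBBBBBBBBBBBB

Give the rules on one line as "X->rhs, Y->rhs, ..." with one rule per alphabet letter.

  step 3 ⇒ step 4: CABCABAACABBBBBBBAACABBBAACABBBBBBBBBBB ⇒ AA·CAB·BB·AA·CAB·BB·CAB·CAB·AA·CAB·BB·BB·BB·BB·BB·BB·BB·CAB·CAB·AA·CAB·BB·BB·BB·CAB·CAB·AA·CAB·BB·BB·BB·BB·BB·BB·BB·BB·BB·BB·BB
    A ↦ CAB
    B ↦ BB
    C ↦ AA

A->CAB, B->BB, C->AA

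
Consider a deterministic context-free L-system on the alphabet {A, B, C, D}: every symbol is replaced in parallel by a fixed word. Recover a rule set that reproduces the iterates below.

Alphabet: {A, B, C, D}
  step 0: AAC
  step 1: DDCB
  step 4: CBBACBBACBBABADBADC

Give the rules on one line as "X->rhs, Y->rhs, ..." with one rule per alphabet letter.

A->D, B->BA, C->CB, D->C

  step 0 ⇒ step 1: AAC ⇒ D·D·CB
    A ↦ D
    C ↦ CB
    B ↦ BA  (constrained at step 1)
    D ↦ C  (constrained at step 1)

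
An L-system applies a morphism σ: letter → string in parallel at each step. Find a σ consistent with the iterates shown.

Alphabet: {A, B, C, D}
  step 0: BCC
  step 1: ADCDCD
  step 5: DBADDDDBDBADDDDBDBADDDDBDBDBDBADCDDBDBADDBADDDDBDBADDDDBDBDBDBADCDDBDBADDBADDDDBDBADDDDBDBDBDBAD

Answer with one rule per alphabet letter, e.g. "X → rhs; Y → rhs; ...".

A->DD, B->AD, C->CD, D->DB

  step 0 ⇒ step 1: BCC ⇒ AD·CD·CD
    B ↦ AD
    C ↦ CD
    A ↦ DD  (constrained at step 1)
    D ↦ DB  (constrained at step 1)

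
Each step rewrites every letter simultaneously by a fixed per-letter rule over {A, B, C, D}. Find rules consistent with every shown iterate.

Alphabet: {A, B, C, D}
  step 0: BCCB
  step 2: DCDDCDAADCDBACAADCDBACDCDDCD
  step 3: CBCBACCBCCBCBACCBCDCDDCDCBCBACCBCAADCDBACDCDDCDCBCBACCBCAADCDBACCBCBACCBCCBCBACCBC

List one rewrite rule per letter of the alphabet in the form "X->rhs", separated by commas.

  step 2 ⇒ step 3: DCDDCDAADCDBACAADCDBACDCDDCD ⇒ CBC·BAC·CBC·CBC·BAC·CBC·DCD·DCD·CBC·BAC·CBC·AA·DCD·BAC·DCD·DCD·CBC·BAC·CBC·AA·DCD·BAC·CBC·BAC·CBC·CBC·BAC·CBC
    A ↦ DCD
    B ↦ AA
    C ↦ BAC
    D ↦ CBC

A->DCD, B->AA, C->BAC, D->CBC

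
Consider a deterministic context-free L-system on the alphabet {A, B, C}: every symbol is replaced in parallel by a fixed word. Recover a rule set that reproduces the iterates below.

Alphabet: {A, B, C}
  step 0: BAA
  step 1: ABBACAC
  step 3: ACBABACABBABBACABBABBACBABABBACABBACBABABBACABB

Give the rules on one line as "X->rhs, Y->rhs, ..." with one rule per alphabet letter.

A->AC, B->ABB, C->BAB

  step 0 ⇒ step 1: BAA ⇒ ABB·AC·AC
    A ↦ AC
    B ↦ ABB
    C ↦ BAB  (constrained at step 1)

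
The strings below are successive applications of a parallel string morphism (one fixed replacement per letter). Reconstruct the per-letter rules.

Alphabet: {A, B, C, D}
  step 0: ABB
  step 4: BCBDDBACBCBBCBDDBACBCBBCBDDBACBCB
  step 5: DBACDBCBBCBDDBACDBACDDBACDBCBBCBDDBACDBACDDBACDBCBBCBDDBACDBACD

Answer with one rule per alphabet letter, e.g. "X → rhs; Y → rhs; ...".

A->D, B->D, C->BAC, D->BCB

  step 4 ⇒ step 5: BCBDDBACBCBBCBDDBACBCBBCBDDBACBCB ⇒ D·BAC·D·BCB·BCB·D·D·BAC·D·BAC·D·D·BAC·D·BCB·BCB·D·D·BAC·D·BAC·D·D·BAC·D·BCB·BCB·D·D·BAC·D·BAC·D
    A ↦ D
    B ↦ D
    C ↦ BAC
    D ↦ BCB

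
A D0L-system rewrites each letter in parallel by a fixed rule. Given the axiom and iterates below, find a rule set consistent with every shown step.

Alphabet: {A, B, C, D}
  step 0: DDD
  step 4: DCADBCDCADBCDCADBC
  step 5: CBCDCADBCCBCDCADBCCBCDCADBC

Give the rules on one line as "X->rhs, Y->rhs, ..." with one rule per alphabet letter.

A->D, B->AD, C->BC, D->C

  step 4 ⇒ step 5: DCADBCDCADBCDCADBC ⇒ C·BC·D·C·AD·BC·C·BC·D·C·AD·BC·C·BC·D·C·AD·BC
    A ↦ D
    B ↦ AD
    C ↦ BC
    D ↦ C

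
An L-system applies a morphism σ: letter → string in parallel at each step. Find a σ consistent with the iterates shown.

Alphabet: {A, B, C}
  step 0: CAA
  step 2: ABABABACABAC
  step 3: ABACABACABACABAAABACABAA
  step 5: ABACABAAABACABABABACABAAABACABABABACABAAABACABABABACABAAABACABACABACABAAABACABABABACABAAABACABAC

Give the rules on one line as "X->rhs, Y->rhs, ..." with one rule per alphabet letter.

A->AB, B->AC, C->AA

  step 2 ⇒ step 3: ABABABACABAC ⇒ AB·AC·AB·AC·AB·AC·AB·AA·AB·AC·AB·AA
    A ↦ AB
    B ↦ AC
    C ↦ AA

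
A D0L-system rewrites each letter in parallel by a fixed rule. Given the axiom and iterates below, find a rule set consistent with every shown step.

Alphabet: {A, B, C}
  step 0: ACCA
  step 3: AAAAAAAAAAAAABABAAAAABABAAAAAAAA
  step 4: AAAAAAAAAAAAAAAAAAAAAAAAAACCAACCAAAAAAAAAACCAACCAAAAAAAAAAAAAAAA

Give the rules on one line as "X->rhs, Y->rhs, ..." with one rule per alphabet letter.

  step 3 ⇒ step 4: AAAAAAAAAAAAABABAAAAABABAAAAAAAA ⇒ AA·AA·AA·AA·AA·AA·AA·AA·AA·AA·AA·AA·AA·CC·AA·CC·AA·AA·AA·AA·AA·CC·AA·CC·AA·AA·AA·AA·AA·AA·AA·AA
    A ↦ AA
    B ↦ CC
    C ↦ AB  (constrained at step 0)

A->AA, B->CC, C->AB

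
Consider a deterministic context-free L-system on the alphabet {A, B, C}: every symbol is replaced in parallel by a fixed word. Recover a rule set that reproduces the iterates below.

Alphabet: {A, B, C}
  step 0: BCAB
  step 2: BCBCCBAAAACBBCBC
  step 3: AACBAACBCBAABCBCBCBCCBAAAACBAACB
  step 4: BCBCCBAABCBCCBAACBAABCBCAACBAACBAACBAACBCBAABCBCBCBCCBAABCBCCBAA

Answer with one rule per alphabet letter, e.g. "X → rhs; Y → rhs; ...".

A->BC, B->AA, C->CB

  step 3 ⇒ step 4: AACBAACBCBAABCBCBCBCCBAAAACBAACB ⇒ BC·BC·CB·AA·BC·BC·CB·AA·CB·AA·BC·BC·AA·CB·AA·CB·AA·CB·AA·CB·CB·AA·BC·BC·BC·BC·CB·AA·BC·BC·CB·AA
    A ↦ BC
    B ↦ AA
    C ↦ CB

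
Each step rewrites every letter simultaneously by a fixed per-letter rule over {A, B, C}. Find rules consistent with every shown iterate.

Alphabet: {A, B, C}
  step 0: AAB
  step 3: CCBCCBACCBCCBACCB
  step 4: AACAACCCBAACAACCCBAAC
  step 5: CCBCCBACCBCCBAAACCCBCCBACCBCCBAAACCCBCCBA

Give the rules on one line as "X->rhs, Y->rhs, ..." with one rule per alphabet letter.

A->CCB, B->C, C->A

  step 4 ⇒ step 5: AACAACCCBAACAACCCBAAC ⇒ CCB·CCB·A·CCB·CCB·A·A·A·C·CCB·CCB·A·CCB·CCB·A·A·A·C·CCB·CCB·A
    A ↦ CCB
    B ↦ C
    C ↦ A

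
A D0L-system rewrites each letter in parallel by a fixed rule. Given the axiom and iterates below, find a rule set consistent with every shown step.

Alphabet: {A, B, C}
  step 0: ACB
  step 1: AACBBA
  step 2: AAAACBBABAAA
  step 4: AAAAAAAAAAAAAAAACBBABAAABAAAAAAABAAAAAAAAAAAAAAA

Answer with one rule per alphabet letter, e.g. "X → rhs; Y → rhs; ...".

  step 1 ⇒ step 2: AACBBA ⇒ AA·AA·CB·BA·BA·AA
    A ↦ AA
    B ↦ BA
    C ↦ CB

A->AA, B->BA, C->CB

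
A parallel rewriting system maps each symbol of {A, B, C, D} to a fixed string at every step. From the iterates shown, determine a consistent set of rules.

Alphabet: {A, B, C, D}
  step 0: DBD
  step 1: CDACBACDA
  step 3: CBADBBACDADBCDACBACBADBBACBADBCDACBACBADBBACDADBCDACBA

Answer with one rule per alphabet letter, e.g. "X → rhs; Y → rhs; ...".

  step 0 ⇒ step 1: DBD ⇒ CDA·CBA·CDA
    B ↦ CBA
    D ↦ CDA
    A ↦ DB  (constrained at step 1)
    C ↦ BA  (constrained at step 1)

A->DB, B->CBA, C->BA, D->CDA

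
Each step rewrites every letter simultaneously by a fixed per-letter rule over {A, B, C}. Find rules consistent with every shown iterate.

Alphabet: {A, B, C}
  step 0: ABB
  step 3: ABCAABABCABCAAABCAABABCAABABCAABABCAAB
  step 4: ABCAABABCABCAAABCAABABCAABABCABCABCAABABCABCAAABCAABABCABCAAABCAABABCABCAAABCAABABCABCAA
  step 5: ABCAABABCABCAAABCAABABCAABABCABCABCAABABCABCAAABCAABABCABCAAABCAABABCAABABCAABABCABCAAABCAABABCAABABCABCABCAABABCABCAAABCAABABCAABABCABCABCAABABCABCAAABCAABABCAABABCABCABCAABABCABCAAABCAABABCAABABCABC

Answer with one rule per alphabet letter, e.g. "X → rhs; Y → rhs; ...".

  step 4 ⇒ step 5: ABCAABABCABCAAABCAABABCAABABCABCABCAABABCABCAAABCAABABCABCAAABCAABABCABCAAABCAABABCABCAA ⇒ ABC·AA·B·ABC·ABC·AA·ABC·AA·B·ABC·AA·B·ABC·ABC·ABC·AA·B·ABC·ABC·AA·ABC·AA·B·ABC·ABC·AA·ABC·AA·B·ABC·AA·B·ABC·AA·B·ABC·ABC·AA·ABC·AA·B·ABC·AA·B·ABC·ABC·ABC·AA·B·ABC·ABC·AA·ABC·AA·B·ABC·AA·B·ABC·ABC·ABC·AA·B·ABC·ABC·AA·ABC·AA·B·ABC·AA·B·ABC·ABC·ABC·AA·B·ABC·ABC·AA·ABC·AA·B·ABC·AA·B·ABC·ABC
    A ↦ ABC
    B ↦ AA
    C ↦ B

A->ABC, B->AA, C->B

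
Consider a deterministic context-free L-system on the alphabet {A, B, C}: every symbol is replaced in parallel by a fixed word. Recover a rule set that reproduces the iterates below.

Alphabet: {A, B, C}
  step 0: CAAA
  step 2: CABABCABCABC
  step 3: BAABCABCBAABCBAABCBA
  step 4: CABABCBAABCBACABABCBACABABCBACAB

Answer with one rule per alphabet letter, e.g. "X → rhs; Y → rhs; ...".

  step 3 ⇒ step 4: BAABCABCBAABCBAABCBA ⇒ C·AB·AB·C·BA·AB·C·BA·C·AB·AB·C·BA·C·AB·AB·C·BA·C·AB
    A ↦ AB
    B ↦ C
    C ↦ BA

A->AB, B->C, C->BA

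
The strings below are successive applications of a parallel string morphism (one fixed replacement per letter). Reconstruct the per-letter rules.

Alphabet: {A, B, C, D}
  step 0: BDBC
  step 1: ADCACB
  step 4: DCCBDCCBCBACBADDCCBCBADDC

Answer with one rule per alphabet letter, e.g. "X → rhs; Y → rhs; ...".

A->D, B->A, C->CB, D->DC

  step 0 ⇒ step 1: BDBC ⇒ A·DC·A·CB
    B ↦ A
    C ↦ CB
    D ↦ DC
    A ↦ D  (constrained at step 1)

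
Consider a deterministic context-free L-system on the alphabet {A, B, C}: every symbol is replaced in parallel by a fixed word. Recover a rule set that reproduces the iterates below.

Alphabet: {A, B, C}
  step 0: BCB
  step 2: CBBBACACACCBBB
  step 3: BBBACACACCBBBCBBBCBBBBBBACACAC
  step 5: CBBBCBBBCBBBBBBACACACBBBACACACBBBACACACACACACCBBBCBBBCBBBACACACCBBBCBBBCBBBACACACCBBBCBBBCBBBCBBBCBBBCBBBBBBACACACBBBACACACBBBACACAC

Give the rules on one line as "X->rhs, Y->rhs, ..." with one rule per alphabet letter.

A->C, B->AC, C->BBB

  step 2 ⇒ step 3: CBBBACACACCBBB ⇒ BBB·AC·AC·AC·C·BBB·C·BBB·C·BBB·BBB·AC·AC·AC
    A ↦ C
    B ↦ AC
    C ↦ BBB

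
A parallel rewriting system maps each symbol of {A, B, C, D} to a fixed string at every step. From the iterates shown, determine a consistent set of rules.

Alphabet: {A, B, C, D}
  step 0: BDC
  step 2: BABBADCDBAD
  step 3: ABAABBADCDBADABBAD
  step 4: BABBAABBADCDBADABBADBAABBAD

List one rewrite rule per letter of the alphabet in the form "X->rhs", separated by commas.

  step 3 ⇒ step 4: ABAABBADCDBADABBAD ⇒ B·A·B·B·A·A·B·BAD·CD·BAD·A·B·BAD·B·A·A·B·BAD
    A ↦ B
    B ↦ A
    C ↦ CD
    D ↦ BAD

A->B, B->A, C->CD, D->BAD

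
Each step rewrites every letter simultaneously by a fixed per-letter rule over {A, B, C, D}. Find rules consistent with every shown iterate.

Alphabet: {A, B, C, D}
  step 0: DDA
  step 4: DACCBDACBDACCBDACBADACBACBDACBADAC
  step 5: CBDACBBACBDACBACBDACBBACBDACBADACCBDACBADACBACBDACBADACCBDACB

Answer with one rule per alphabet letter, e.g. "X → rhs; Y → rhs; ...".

A->DAC, B->A, C->B, D->CB

  step 4 ⇒ step 5: DACCBDACBDACCBDACBADACBACBDACBADAC ⇒ CB·DAC·B·B·A·CB·DAC·B·A·CB·DAC·B·B·A·CB·DAC·B·A·DAC·CB·DAC·B·A·DAC·B·A·CB·DAC·B·A·DAC·CB·DAC·B
    A ↦ DAC
    B ↦ A
    C ↦ B
    D ↦ CB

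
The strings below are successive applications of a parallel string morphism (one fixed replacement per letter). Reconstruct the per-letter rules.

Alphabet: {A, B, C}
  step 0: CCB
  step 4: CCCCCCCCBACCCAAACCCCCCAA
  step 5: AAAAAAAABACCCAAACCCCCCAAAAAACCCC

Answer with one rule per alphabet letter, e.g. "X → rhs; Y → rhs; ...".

A->CC, B->BAC, C->A

  step 4 ⇒ step 5: CCCCCCCCBACCCAAACCCCCCAA ⇒ A·A·A·A·A·A·A·A·BAC·CC·A·A·A·CC·CC·CC·A·A·A·A·A·A·CC·CC
    A ↦ CC
    B ↦ BAC
    C ↦ A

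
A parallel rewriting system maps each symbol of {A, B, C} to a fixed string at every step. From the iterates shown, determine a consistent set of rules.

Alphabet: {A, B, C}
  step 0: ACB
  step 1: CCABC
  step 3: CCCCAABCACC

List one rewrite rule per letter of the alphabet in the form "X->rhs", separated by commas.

  step 0 ⇒ step 1: ACB ⇒ CC·A·BC
    A ↦ CC
    B ↦ BC
    C ↦ A

A->CC, B->BC, C->A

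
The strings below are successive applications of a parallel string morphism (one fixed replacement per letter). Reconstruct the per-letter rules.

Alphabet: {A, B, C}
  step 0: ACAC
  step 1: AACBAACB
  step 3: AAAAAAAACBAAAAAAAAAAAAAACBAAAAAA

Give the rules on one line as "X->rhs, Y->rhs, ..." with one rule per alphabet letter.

  step 0 ⇒ step 1: ACAC ⇒ AA·CB·AA·CB
    A ↦ AA
    C ↦ CB
    B ↦ AA  (constrained at step 1)

A->AA, B->AA, C->CB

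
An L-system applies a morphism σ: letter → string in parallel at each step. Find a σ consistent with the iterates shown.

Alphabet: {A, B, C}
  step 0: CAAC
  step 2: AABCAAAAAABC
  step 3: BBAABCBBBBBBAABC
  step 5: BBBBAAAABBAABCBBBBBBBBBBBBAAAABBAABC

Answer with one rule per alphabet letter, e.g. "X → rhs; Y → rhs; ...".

A->B, B->AA, C->BC

  step 2 ⇒ step 3: AABCAAAAAABC ⇒ B·B·AA·BC·B·B·B·B·B·B·AA·BC
    A ↦ B
    B ↦ AA
    C ↦ BC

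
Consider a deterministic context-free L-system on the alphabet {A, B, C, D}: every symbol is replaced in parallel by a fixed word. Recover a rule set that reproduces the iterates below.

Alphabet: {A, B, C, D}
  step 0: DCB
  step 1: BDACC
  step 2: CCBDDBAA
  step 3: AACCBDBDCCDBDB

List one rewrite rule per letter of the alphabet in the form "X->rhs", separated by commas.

  step 2 ⇒ step 3: CCBDDBAA ⇒ A·A·CC·BD·BD·CC·DB·DB
    A ↦ DB
    B ↦ CC
    C ↦ A
    D ↦ BD

A->DB, B->CC, C->A, D->BD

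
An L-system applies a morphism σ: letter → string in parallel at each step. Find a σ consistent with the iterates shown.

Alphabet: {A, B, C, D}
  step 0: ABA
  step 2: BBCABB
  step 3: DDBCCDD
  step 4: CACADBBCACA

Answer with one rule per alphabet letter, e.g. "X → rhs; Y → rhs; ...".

  step 3 ⇒ step 4: DDBCCDD ⇒ CA·CA·D·B·B·CA·CA
    B ↦ D
    C ↦ B
    D ↦ CA
  step 2 ⇒ step 3: BBCABB ⇒ D·D·B·CC·D·D
    A ↦ CC

A->CC, B->D, C->B, D->CA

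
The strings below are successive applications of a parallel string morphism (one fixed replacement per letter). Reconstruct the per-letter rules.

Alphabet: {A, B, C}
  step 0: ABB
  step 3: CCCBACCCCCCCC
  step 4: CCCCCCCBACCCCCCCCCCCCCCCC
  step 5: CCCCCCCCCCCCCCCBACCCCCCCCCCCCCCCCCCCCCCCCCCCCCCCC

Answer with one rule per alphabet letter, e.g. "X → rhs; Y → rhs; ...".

A->BA, B->C, C->CC

  step 4 ⇒ step 5: CCCCCCCBACCCCCCCCCCCCCCCC ⇒ CC·CC·CC·CC·CC·CC·CC·C·BA·CC·CC·CC·CC·CC·CC·CC·CC·CC·CC·CC·CC·CC·CC·CC·CC
    A ↦ BA
    B ↦ C
    C ↦ CC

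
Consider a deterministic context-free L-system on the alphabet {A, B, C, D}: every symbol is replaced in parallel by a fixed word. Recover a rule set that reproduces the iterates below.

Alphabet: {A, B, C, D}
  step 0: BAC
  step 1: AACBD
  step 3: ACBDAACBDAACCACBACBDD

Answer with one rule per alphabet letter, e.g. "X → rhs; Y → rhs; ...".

  step 0 ⇒ step 1: BAC ⇒ A·ACB·D
    A ↦ ACB
    B ↦ A
    C ↦ D
    D ↦ ACC  (constrained at step 1)

A->ACB, B->A, C->D, D->ACC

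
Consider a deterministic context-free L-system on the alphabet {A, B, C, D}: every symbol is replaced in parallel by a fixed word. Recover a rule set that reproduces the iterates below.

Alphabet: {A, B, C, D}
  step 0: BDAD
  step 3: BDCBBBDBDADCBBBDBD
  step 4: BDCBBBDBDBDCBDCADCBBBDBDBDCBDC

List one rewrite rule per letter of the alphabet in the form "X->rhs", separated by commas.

A->AD, B->BD, C->BB, D->C

  step 3 ⇒ step 4: BDCBBBDBDADCBBBDBD ⇒ BD·C·BB·BD·BD·BD·C·BD·C·AD·C·BB·BD·BD·BD·C·BD·C
    A ↦ AD
    B ↦ BD
    C ↦ BB
    D ↦ C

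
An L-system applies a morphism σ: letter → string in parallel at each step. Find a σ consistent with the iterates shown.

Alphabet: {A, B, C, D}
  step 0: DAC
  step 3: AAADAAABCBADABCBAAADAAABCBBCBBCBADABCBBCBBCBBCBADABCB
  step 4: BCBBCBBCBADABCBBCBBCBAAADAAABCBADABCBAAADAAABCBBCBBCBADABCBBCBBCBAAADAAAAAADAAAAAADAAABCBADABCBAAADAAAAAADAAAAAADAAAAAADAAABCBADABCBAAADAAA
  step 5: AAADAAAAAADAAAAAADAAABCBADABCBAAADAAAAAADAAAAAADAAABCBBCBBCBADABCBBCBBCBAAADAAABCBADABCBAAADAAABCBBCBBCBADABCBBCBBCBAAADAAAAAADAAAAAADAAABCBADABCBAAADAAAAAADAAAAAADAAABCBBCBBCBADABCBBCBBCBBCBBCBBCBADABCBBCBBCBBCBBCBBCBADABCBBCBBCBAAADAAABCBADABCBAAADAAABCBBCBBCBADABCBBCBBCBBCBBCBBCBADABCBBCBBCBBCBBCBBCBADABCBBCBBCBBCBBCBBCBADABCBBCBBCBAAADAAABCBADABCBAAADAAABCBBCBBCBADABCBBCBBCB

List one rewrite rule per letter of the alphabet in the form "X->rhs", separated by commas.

A->BCB, B->AAA, C->D, D->ADA

  step 4 ⇒ step 5: BCBBCBBCBADABCBBCBBCBAAADAAABCBADABCBAAADAAABCBBCBBCBADABCBBCBBCBAAADAAAAAADAAAAAADAAABCBADABCBAAADAAAAAADAAAAAADAAAAAADAAABCBADABCBAAADAAA ⇒ AAA·D·AAA·AAA·D·AAA·AAA·D·AAA·BCB·ADA·BCB·AAA·D·AAA·AAA·D·AAA·AAA·D·AAA·BCB·BCB·BCB·ADA·BCB·BCB·BCB·AAA·D·AAA·BCB·ADA·BCB·AAA·D·AAA·BCB·BCB·BCB·ADA·BCB·BCB·BCB·AAA·D·AAA·AAA·D·AAA·AAA·D·AAA·BCB·ADA·BCB·AAA·D·AAA·AAA·D·AAA·AAA·D·AAA·BCB·BCB·BCB·ADA·BCB·BCB·BCB·BCB·BCB·BCB·ADA·BCB·BCB·BCB·BCB·BCB·BCB·ADA·BCB·BCB·BCB·AAA·D·AAA·BCB·ADA·BCB·AAA·D·AAA·BCB·BCB·BCB·ADA·BCB·BCB·BCB·BCB·BCB·BCB·ADA·BCB·BCB·BCB·BCB·BCB·BCB·ADA·BCB·BCB·BCB·BCB·BCB·BCB·ADA·BCB·BCB·BCB·AAA·D·AAA·BCB·ADA·BCB·AAA·D·AAA·BCB·BCB·BCB·ADA·BCB·BCB·BCB
    A ↦ BCB
    B ↦ AAA
    C ↦ D
    D ↦ ADA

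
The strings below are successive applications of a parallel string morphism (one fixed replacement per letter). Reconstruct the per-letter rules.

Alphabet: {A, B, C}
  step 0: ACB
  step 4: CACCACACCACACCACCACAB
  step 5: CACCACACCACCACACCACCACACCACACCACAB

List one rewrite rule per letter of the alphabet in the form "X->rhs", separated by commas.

A->C, B->AB, C->CA

  step 4 ⇒ step 5: CACCACACCACACCACCACAB ⇒ CA·C·CA·CA·C·CA·C·CA·CA·C·CA·C·CA·CA·C·CA·CA·C·CA·C·AB
    A ↦ C
    B ↦ AB
    C ↦ CA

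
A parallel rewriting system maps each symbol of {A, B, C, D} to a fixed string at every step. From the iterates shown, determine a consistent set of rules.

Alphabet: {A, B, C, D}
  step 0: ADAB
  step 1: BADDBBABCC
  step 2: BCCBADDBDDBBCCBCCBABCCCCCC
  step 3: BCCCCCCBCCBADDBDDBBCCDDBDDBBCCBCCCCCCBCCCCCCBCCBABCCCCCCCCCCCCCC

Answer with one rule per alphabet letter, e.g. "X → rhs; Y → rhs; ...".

A->BA, B->BCC, C->CC, D->DDB

  step 2 ⇒ step 3: BCCBADDBDDBBCCBCCBABCCCCCC ⇒ BCC·CC·CC·BCC·BA·DDB·DDB·BCC·DDB·DDB·BCC·BCC·CC·CC·BCC·CC·CC·BCC·BA·BCC·CC·CC·CC·CC·CC·CC
    A ↦ BA
    B ↦ BCC
    C ↦ CC
    D ↦ DDB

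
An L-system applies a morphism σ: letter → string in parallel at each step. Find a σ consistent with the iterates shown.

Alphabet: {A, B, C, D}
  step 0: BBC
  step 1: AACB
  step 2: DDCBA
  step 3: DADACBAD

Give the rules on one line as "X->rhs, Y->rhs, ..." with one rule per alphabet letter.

  step 2 ⇒ step 3: DDCBA ⇒ DA·DA·CB·A·D
    A ↦ D
    B ↦ A
    C ↦ CB
    D ↦ DA

A->D, B->A, C->CB, D->DA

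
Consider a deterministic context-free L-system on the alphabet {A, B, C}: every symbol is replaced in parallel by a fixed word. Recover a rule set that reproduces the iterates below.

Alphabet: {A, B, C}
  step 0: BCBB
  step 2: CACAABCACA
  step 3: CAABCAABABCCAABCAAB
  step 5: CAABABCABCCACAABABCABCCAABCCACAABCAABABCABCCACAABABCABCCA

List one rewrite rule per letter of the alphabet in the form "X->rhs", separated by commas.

  step 2 ⇒ step 3: CACAABCACA ⇒ CA·AB·CA·AB·AB·C·CA·AB·CA·AB
    A ↦ AB
    B ↦ C
    C ↦ CA

A->AB, B->C, C->CA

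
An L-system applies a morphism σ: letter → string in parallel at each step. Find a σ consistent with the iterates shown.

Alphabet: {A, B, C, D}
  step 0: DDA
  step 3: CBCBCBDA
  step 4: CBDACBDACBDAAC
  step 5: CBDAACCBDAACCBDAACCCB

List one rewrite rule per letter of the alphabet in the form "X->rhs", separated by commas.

A->C, B->DA, C->CB, D->A

  step 4 ⇒ step 5: CBDACBDACBDAAC ⇒ CB·DA·A·C·CB·DA·A·C·CB·DA·A·C·C·CB
    A ↦ C
    B ↦ DA
    C ↦ CB
    D ↦ A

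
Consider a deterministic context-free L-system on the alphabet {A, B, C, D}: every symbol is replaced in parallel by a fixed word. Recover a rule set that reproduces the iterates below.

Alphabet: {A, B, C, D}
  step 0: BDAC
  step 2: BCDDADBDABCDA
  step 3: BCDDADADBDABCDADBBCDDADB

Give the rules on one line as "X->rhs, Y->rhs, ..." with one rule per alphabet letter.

  step 2 ⇒ step 3: BCDDADBDABCDA ⇒ BC·D·DA·DA·DB·DA·BC·DA·DB·BC·D·DA·DB
    A ↦ DB
    B ↦ BC
    C ↦ D
    D ↦ DA

A->DB, B->BC, C->D, D->DA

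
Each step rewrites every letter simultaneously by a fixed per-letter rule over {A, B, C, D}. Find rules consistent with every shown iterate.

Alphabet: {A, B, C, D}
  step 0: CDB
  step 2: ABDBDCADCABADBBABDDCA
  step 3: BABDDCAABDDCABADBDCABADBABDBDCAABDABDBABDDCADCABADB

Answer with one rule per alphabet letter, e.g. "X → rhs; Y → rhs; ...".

  step 2 ⇒ step 3: ABDBDCADCABADBBABDDCA ⇒ B·ABD·DCA·ABD·DCA·BAD·B·DCA·BAD·B·ABD·B·DCA·ABD·ABD·B·ABD·DCA·DCA·BAD·B
    A ↦ B
    B ↦ ABD
    C ↦ BAD
    D ↦ DCA

A->B, B->ABD, C->BAD, D->DCA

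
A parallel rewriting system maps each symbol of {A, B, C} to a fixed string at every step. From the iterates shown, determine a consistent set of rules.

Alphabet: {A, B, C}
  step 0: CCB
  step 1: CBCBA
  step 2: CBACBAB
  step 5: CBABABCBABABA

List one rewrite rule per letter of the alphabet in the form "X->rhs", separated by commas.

A->B, B->A, C->CB

  step 1 ⇒ step 2: CBCBA ⇒ CB·A·CB·A·B
    A ↦ B
    B ↦ A
    C ↦ CB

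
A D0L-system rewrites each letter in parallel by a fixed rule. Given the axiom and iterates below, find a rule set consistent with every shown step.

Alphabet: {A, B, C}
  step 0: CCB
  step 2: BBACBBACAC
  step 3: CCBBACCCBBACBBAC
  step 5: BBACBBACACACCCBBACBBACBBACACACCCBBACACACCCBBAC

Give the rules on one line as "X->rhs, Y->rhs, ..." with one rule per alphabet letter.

A->BB, B->C, C->AC

  step 2 ⇒ step 3: BBACBBACAC ⇒ C·C·BB·AC·C·C·BB·AC·BB·AC
    A ↦ BB
    B ↦ C
    C ↦ AC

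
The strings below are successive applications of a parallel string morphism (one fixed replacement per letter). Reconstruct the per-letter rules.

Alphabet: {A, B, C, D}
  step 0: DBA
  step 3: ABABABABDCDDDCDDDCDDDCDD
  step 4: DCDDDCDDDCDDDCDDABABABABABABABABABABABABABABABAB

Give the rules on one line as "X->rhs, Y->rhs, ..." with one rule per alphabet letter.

A->DC, B->DD, C->AB, D->AB

  step 3 ⇒ step 4: ABABABABDCDDDCDDDCDDDCDD ⇒ DC·DD·DC·DD·DC·DD·DC·DD·AB·AB·AB·AB·AB·AB·AB·AB·AB·AB·AB·AB·AB·AB·AB·AB
    A ↦ DC
    B ↦ DD
    C ↦ AB
    D ↦ AB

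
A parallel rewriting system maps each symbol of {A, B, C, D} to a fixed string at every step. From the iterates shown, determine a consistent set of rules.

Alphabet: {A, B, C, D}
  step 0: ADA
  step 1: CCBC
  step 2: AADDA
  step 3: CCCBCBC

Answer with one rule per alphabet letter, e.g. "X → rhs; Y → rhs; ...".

  step 2 ⇒ step 3: AADDA ⇒ C·C·CB·CB·C
    A ↦ C
    D ↦ CB
  step 1 ⇒ step 2: CCBC ⇒ A·A·DD·A
    B ↦ DD
  step 1 ⇒ step 2: CCBC ⇒ A·A·DD·A
    C ↦ A

A->C, B->DD, C->A, D->CB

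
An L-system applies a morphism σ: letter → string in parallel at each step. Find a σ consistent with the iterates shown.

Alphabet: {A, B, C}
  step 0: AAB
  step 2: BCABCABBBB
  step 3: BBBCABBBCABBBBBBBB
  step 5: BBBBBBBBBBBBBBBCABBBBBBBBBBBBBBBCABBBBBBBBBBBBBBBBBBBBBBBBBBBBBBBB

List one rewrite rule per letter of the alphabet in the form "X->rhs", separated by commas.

A->CA, B->BB, C->B

  step 2 ⇒ step 3: BCABCABBBB ⇒ BB·B·CA·BB·B·CA·BB·BB·BB·BB
    A ↦ CA
    B ↦ BB
    C ↦ B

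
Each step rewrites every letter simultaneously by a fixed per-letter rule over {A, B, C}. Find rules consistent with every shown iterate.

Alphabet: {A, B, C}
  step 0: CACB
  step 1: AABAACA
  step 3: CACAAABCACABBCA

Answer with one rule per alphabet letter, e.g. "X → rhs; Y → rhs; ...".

A->B, B->CA, C->AA

  step 0 ⇒ step 1: CACB ⇒ AA·B·AA·CA
    A ↦ B
    B ↦ CA
    C ↦ AA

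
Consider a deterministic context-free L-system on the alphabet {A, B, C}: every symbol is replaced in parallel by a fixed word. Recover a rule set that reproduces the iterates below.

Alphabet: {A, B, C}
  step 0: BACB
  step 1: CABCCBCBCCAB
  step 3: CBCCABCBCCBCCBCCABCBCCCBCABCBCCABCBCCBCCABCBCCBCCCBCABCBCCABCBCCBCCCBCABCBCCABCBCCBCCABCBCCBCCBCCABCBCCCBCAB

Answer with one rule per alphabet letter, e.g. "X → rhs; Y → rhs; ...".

A->CCB, B->CAB, C->CBC

  step 0 ⇒ step 1: BACB ⇒ CAB·CCB·CBC·CAB
    A ↦ CCB
    B ↦ CAB
    C ↦ CBC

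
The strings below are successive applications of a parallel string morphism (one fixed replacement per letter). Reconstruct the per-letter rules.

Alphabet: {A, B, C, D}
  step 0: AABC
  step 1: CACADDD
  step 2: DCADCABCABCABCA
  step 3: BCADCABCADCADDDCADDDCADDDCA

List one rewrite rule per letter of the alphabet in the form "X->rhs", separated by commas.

  step 2 ⇒ step 3: DCADCABCABCABCA ⇒ BCA·D·CA·BCA·D·CA·DD·D·CA·DD·D·CA·DD·D·CA
    A ↦ CA
    B ↦ DD
    C ↦ D
    D ↦ BCA

A->CA, B->DD, C->D, D->BCA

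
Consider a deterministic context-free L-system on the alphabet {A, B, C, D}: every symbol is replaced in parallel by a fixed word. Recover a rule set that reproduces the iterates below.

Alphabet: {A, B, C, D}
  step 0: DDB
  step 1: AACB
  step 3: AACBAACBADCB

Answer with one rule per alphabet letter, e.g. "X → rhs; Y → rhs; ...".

  step 0 ⇒ step 1: DDB ⇒ A·A·CB
    B ↦ CB
    D ↦ A
    A ↦ DDB  (constrained at step 1)
    C ↦ D  (constrained at step 1)

A->DDB, B->CB, C->D, D->A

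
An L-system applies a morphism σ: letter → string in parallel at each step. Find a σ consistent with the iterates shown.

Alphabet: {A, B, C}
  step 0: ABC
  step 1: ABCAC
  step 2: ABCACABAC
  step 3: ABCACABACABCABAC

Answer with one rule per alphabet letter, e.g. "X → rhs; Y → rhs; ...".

  step 2 ⇒ step 3: ABCACABAC ⇒ AB·C·AC·AB·AC·AB·C·AB·AC
    A ↦ AB
    B ↦ C
    C ↦ AC

A->AB, B->C, C->AC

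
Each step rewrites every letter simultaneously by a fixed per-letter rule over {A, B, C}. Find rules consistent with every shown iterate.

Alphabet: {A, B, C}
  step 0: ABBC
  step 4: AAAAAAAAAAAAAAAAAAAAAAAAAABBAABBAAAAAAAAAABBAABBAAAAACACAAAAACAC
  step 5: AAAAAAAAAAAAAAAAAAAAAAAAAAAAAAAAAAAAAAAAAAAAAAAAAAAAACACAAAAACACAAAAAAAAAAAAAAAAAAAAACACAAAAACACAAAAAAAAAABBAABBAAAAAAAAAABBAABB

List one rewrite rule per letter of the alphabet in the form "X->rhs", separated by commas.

  step 4 ⇒ step 5: AAAAAAAAAAAAAAAAAAAAAAAAAABBAABBAAAAAAAAAABBAABBAAAAACACAAAAACAC ⇒ AA·AA·AA·AA·AA·AA·AA·AA·AA·AA·AA·AA·AA·AA·AA·AA·AA·AA·AA·AA·AA·AA·AA·AA·AA·AA·AC·AC·AA·AA·AC·AC·AA·AA·AA·AA·AA·AA·AA·AA·AA·AA·AC·AC·AA·AA·AC·AC·AA·AA·AA·AA·AA·BB·AA·BB·AA·AA·AA·AA·AA·BB·AA·BB
    A ↦ AA
    B ↦ AC
    C ↦ BB

A->AA, B->AC, C->BB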